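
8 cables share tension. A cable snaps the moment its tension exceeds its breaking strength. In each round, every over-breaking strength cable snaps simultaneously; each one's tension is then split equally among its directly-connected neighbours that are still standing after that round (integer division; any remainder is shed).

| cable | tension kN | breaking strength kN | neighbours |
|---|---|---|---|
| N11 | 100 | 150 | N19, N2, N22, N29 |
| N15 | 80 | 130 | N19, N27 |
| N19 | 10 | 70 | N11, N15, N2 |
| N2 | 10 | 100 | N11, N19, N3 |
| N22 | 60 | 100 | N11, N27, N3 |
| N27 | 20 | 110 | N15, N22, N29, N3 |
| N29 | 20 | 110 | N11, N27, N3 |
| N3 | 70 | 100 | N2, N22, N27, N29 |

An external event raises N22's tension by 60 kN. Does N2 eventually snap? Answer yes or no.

no

Round 1 — N22 at 120 > 100. N22 snaps.
  N22 sheds 120 kN to N11, N27, N3: 40 each.
    N11: 100+40 = 140 ≤ 150
    N27: 20+40 = 60 ≤ 110
    N3: 70+40 = 110 > 100
Round 2 — N3 snaps.
  N3 sheds 110 kN to N2, N27, N29: 36 each (2 lost).
    N2: 10+36 = 46 ≤ 100
    N27: 60+36 = 96 ≤ 110
    N29: 20+36 = 56 ≤ 110
No further breaks.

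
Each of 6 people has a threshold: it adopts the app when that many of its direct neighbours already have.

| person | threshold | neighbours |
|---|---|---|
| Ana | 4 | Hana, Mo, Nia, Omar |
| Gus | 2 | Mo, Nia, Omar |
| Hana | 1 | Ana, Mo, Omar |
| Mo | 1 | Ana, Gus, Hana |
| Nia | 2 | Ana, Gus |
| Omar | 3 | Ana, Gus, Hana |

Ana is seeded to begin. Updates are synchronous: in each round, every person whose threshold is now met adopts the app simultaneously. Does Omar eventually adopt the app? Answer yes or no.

no

Round 1 — Ana adopts the app (initial).
Round 2 — checking thresholds:
  Hana: 1 of 3 neighbours ≥ 1, adopts the app.
  Mo: 1 of 3 neighbours ≥ 1, adopts the app.
  Nia: 1 of 2 neighbours < 2, not yet.
  Omar: 1 of 3 neighbours < 3, not yet.
Round 3 — no new adoptions; cascade stops.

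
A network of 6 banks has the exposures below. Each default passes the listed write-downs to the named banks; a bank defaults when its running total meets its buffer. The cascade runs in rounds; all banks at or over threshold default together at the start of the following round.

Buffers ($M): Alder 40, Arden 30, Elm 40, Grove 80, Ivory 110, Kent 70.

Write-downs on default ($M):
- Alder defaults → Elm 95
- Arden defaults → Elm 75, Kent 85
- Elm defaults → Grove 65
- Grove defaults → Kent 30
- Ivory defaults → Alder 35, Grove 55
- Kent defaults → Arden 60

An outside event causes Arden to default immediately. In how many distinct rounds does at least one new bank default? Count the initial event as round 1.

Round 1 — Arden defaults (initial).
  Elm: +75 → 75 ≥ 40
  Kent: +85 → 85 ≥ 70
Round 2 — Elm, Kent default.
  Grove: +65 → 65 < 80
No further defaults.

2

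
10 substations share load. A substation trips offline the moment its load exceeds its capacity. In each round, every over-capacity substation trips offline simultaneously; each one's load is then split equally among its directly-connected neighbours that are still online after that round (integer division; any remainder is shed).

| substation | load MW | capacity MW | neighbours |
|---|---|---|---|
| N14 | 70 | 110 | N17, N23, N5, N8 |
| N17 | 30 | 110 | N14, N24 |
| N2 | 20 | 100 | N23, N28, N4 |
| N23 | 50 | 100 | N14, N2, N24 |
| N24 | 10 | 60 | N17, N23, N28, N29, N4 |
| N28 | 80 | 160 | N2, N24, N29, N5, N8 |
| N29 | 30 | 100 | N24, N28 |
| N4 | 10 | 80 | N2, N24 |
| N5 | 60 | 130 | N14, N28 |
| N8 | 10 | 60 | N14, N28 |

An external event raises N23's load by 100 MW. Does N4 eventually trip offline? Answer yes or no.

Round 1 — N23 at 150 > 100. N23 trips offline.
  N23 sheds 150 MW to N14, N2, N24: 50 each.
    N14: 70+50 = 120 > 110
    N2: 20+50 = 70 ≤ 100
    N24: 10+50 = 60 ≤ 60
Round 2 — N14 trips offline.
  N14 sheds 120 MW to N17, N5, N8: 40 each.
    N17: 30+40 = 70 ≤ 110
    N5: 60+40 = 100 ≤ 130
    N8: 10+40 = 50 ≤ 60
No further trips.

no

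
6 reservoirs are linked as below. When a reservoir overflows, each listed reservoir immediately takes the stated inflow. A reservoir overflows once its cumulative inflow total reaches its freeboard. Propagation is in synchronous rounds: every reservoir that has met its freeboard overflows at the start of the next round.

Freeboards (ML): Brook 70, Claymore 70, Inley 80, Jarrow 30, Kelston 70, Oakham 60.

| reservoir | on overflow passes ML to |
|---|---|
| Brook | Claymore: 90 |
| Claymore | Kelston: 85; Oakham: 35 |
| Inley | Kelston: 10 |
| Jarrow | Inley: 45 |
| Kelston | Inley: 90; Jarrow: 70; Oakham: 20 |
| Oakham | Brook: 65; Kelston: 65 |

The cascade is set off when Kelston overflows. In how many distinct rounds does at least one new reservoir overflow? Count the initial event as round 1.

2

Round 1 — Kelston overflows (initial).
  Inley: +90 → 90 ≥ 80
  Jarrow: +70 → 70 ≥ 30
  Oakham: +20 → 20 < 60
Round 2 — Inley, Jarrow overflow.
No further overflows.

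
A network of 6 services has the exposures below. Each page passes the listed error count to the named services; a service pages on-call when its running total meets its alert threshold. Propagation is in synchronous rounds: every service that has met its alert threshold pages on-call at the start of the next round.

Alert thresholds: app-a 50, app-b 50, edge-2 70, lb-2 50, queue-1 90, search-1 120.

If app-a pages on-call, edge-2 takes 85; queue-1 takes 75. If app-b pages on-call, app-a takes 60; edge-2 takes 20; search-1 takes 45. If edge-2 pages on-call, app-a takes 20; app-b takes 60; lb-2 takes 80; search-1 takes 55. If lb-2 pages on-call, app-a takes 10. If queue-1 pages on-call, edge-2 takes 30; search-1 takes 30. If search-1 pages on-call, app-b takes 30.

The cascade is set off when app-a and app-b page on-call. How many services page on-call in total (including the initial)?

Round 1 — app-a, app-b page on-call (initial).
  edge-2: +85+20 → 105 ≥ 70
  queue-1: +75 → 75 < 90
  search-1: +45 → 45 < 120
Round 2 — edge-2 pages on-call.
  lb-2: +80 → 80 ≥ 50
  search-1: +55 → 100 < 120
Round 3 — lb-2 pages on-call.
No further pages.

4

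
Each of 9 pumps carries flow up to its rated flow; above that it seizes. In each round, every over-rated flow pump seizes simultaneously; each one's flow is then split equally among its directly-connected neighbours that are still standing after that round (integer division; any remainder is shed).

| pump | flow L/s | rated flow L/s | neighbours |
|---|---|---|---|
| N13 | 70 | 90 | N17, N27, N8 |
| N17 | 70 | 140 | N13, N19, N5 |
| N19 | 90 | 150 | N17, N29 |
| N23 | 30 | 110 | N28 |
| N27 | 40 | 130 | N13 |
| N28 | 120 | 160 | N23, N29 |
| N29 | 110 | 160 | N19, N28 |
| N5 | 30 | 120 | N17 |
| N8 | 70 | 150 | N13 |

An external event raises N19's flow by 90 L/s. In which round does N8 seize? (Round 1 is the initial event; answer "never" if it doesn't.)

Round 1 — N19 at 180 > 150. N19 seizes.
  N19 sheds 180 L/s to N17, N29: 90 each.
    N17: 70+90 = 160 > 140
    N29: 110+90 = 200 > 160
Round 2 — N17, N29 seize.
  N17 sheds 160 L/s to N13, N5: 80 each.
    N13: 70+80 = 150 > 90
    N5: 30+80 = 110 ≤ 120
  N29 sheds 200 L/s to N28: 200 each.
    N28: 120+200 = 320 > 160
Round 3 — N13, N28 seize.
  N13 sheds 150 L/s to N27, N8: 75 each.
    N27: 40+75 = 115 ≤ 130
    N8: 70+75 = 145 ≤ 150
  N28 sheds 320 L/s to N23: 320 each.
    N23: 30+320 = 350 > 110
Round 4 — N23 seizes.
  N23 sheds 350 L/s: no online neighbours, lost.
No further seizures.

never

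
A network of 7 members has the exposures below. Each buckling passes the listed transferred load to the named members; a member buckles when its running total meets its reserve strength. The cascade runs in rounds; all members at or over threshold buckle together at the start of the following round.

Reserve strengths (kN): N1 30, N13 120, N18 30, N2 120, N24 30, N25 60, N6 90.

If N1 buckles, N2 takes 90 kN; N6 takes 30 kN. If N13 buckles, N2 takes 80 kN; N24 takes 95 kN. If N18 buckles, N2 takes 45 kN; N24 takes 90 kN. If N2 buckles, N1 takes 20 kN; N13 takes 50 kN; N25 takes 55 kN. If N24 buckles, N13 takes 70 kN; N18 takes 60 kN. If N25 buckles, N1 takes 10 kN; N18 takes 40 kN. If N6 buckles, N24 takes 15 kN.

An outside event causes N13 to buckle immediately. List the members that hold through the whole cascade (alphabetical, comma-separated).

N1, N25, N6

Round 1 — N13 buckles (initial).
  N2: +80 → 80 < 120
  N24: +95 → 95 ≥ 30
Round 2 — N24 buckles.
  N18: +60 → 60 ≥ 30
Round 3 — N18 buckles.
  N2: +45 → 125 ≥ 120
Round 4 — N2 buckles.
  N1: +20 → 20 < 30
  N25: +55 → 55 < 60
No further bucklings.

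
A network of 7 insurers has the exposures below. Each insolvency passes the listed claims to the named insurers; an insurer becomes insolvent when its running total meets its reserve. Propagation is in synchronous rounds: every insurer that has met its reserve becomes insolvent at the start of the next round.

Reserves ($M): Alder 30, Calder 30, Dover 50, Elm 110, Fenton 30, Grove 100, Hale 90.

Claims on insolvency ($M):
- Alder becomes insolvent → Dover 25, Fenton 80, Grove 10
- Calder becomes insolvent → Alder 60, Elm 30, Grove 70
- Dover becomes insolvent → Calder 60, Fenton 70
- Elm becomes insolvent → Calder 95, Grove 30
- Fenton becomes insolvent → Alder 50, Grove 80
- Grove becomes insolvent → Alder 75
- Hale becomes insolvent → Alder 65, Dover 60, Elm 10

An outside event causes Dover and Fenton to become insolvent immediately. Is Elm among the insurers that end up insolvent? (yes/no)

Round 1 — Dover, Fenton become insolvent (initial).
  Alder: +50 → 50 ≥ 30
  Calder: +60 → 60 ≥ 30
  Grove: +80 → 80 < 100
Round 2 — Alder, Calder become insolvent.
  Elm: +30 → 30 < 110
  Grove: +10+70 → 160 ≥ 100
Round 3 — Grove becomes insolvent.
No further insolvencies.

no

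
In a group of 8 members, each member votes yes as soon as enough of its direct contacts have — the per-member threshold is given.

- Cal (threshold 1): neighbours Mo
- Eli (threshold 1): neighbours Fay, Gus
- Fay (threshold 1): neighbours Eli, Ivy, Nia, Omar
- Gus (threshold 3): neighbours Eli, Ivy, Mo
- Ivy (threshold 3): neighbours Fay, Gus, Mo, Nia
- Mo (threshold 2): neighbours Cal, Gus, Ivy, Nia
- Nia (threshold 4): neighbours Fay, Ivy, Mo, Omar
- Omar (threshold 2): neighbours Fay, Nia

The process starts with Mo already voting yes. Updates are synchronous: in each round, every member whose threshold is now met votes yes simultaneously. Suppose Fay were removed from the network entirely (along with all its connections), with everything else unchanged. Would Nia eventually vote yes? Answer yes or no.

no

With Fay removed:
Round 1 — Mo votes yes (initial).
Round 2 — checking thresholds:
  Cal: 1 of 1 neighbours ≥ 1, votes yes.
  Gus: 1 of 3 neighbours < 3, holds.
  Ivy: 1 of 3 neighbours < 3, holds.
  Nia: 1 of 3 neighbours < 4, holds.
Round 3 — no new yes votes; cascade stops.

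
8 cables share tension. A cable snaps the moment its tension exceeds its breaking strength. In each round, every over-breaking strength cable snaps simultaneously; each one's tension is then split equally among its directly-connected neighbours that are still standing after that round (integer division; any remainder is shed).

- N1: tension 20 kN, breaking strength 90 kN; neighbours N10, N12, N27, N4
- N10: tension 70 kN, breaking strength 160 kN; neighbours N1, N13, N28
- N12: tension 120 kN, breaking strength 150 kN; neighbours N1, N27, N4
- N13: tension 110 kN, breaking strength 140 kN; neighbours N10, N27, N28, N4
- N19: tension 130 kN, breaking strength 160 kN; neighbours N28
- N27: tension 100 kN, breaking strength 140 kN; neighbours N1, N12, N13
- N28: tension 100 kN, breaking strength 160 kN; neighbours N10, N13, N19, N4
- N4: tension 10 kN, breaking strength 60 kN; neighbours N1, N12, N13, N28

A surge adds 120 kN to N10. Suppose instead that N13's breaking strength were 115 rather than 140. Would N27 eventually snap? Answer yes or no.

With N13's breaking strength at 115:
Round 1 — N10 at 190 > 160. N10 snaps.
  N10 sheds 190 kN to N1, N13, N28: 63 each (1 lost).
    N1: 20+63 = 83 ≤ 90
    N13: 110+63 = 173 > 115
    N28: 100+63 = 163 > 160
Round 2 — N13, N28 snap.
  N13 sheds 173 kN to N27, N4: 86 each (1 lost).
    N27: 100+86 = 186 > 140
    N4: 10+86 = 96 > 60
  N28 sheds 163 kN to N19, N4: 81 each (1 lost).
    N19: 130+81 = 211 > 160
    N4: 96+81 = 177 > 60
Round 3 — N19, N27, N4 snap.
  N19 sheds 211 kN: no online neighbours, lost.
  N27 sheds 186 kN to N1, N12: 93 each.
    N1: 83+93 = 176 > 90
    N12: 120+93 = 213 > 150
  N4 sheds 177 kN to N1, N12: 88 each (1 lost).
    N1: 176+88 = 264 > 90
    N12: 213+88 = 301 > 150
Round 4 — N1, N12 snap.
  N1 sheds 264 kN: no online neighbours, lost.
  N12 sheds 301 kN: no online neighbours, lost.
No further breaks.

yes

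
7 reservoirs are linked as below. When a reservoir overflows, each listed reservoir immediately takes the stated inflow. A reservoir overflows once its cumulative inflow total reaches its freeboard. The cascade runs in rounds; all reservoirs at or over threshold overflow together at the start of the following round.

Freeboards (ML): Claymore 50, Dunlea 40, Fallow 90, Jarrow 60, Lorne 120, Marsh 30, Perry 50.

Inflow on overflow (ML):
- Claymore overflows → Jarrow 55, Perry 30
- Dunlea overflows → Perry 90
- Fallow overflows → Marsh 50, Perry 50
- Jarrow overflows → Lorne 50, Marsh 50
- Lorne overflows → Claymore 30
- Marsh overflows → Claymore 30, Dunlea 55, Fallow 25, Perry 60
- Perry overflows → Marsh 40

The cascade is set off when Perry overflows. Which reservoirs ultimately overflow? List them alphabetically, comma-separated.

Dunlea, Marsh, Perry

Round 1 — Perry overflows (initial).
  Marsh: +40 → 40 ≥ 30
Round 2 — Marsh overflows.
  Claymore: +30 → 30 < 50
  Dunlea: +55 → 55 ≥ 40
  Fallow: +25 → 25 < 90
Round 3 — Dunlea overflows.
No further overflows.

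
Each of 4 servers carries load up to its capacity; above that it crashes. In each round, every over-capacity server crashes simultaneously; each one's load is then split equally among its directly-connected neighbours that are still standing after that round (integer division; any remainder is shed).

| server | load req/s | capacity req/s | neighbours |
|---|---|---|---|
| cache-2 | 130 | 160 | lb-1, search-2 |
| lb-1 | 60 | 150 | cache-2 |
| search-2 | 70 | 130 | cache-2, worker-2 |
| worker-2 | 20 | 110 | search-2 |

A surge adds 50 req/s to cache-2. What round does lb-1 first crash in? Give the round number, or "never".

never

Round 1 — cache-2 at 180 > 160. cache-2 crashes.
  cache-2 sheds 180 req/s to lb-1, search-2: 90 each.
    lb-1: 60+90 = 150 ≤ 150
    search-2: 70+90 = 160 > 130
Round 2 — search-2 crashes.
  search-2 sheds 160 req/s to worker-2: 160 each.
    worker-2: 20+160 = 180 > 110
Round 3 — worker-2 crashes.
  worker-2 sheds 180 req/s: no online neighbours, lost.
No further crashes.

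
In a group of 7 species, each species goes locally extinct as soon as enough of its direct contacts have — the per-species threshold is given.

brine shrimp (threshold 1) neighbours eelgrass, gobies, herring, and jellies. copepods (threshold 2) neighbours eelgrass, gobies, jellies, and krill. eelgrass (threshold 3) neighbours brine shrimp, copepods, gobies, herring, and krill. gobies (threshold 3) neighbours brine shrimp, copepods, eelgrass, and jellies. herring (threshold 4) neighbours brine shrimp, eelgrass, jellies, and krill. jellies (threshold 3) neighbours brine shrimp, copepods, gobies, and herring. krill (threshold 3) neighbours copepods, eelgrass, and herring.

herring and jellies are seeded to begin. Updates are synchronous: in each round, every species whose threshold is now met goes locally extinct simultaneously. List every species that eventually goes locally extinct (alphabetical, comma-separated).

Round 1 — herring, jellies go locally extinct (initial).
Round 2 — checking thresholds:
  brine shrimp: 2 of 4 neighbours ≥ 1, goes locally extinct.
  copepods: 1 of 4 neighbours < 2, holds.
  eelgrass: 1 of 5 neighbours < 3, holds.
  gobies: 1 of 4 neighbours < 3, holds.
  krill: 1 of 3 neighbours < 3, holds.
Round 3 — no new extinctions; cascade stops.

brine shrimp, herring, jellies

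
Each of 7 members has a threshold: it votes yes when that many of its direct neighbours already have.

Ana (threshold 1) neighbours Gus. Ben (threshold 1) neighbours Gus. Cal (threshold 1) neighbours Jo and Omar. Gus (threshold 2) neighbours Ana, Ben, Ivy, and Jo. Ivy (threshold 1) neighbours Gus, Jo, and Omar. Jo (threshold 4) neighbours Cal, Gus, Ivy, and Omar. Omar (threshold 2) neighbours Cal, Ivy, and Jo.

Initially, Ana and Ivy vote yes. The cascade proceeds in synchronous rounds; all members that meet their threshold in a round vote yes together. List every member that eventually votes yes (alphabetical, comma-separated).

Ana, Ben, Gus, Ivy

Round 1 — Ana, Ivy vote yes (initial).
Round 2 — checking thresholds:
  Gus: 2 of 4 neighbours ≥ 2, votes yes.
  Jo: 1 of 4 neighbours < 4, not yet.
  Omar: 1 of 3 neighbours < 2, not yet.
Round 3 — checking thresholds:
  Ben: 1 of 1 neighbours ≥ 1, votes yes.
  Jo: 2 of 4 neighbours < 4, not yet.
  Omar: 1 of 3 neighbours < 2, not yet.
Round 4 — no new yes votes; cascade stops.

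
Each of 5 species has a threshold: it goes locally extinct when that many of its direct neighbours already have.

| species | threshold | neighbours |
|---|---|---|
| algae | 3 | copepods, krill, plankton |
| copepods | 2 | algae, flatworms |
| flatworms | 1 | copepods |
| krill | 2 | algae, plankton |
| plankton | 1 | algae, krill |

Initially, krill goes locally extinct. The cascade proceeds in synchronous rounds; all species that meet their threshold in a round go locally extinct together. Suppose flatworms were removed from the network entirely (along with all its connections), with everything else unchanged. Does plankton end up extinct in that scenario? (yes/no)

With flatworms removed:
Round 1 — krill goes locally extinct (initial).
Round 2 — checking thresholds:
  algae: 1 of 3 neighbours < 3, below threshold.
  plankton: 1 of 2 neighbours ≥ 1, goes locally extinct.
Round 3 — no new extinctions; cascade stops.

yes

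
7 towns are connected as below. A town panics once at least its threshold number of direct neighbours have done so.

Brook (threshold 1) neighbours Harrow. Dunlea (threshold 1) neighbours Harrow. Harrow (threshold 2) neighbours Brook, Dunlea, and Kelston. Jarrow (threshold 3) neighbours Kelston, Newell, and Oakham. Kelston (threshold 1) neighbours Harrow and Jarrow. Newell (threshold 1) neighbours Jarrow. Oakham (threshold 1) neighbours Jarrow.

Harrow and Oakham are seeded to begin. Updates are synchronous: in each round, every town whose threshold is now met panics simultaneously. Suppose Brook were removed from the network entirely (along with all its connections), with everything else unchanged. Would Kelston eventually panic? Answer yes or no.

yes

With Brook removed:
Round 1 — Harrow, Oakham panic (initial).
Round 2 — checking thresholds:
  Dunlea: 1 of 1 neighbours ≥ 1, panics.
  Jarrow: 1 of 3 neighbours < 3, not yet.
  Kelston: 1 of 2 neighbours ≥ 1, panics.
Round 3 — no new panics; cascade stops.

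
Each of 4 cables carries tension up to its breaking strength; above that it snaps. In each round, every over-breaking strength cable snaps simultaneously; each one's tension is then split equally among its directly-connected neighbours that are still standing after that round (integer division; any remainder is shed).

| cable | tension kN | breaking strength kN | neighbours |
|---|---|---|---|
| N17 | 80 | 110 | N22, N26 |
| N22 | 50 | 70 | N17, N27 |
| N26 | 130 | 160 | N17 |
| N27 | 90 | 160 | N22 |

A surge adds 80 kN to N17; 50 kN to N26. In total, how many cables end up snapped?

Round 1 — N17 at 160 > 110; N26 at 180 > 160. N17, N26 snap.
  N17 sheds 160 kN to N22: 160 each.
    N22: 50+160 = 210 > 70
  N26 sheds 180 kN: no online neighbours, lost.
Round 2 — N22 snaps.
  N22 sheds 210 kN to N27: 210 each.
    N27: 90+210 = 300 > 160
Round 3 — N27 snaps.
  N27 sheds 300 kN: no online neighbours, lost.
No further breaks.

4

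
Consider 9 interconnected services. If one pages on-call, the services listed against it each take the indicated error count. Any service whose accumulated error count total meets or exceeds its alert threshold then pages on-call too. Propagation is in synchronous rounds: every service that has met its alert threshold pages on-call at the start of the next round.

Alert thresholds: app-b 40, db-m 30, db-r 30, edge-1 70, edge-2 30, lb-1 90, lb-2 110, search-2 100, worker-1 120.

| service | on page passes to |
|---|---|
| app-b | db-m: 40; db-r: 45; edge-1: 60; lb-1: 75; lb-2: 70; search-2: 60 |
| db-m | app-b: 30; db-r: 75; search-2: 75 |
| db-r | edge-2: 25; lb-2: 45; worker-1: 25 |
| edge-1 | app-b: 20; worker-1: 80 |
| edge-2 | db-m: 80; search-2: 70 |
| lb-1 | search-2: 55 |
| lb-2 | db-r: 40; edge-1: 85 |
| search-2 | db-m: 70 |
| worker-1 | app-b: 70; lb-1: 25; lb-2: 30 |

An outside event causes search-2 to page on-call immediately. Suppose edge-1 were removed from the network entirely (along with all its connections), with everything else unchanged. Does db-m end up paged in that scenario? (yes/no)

yes

With edge-1 removed:
Round 1 — search-2 pages on-call (initial).
  db-m: +70 → 70 ≥ 30
Round 2 — db-m pages on-call.
  app-b: +30 → 30 < 40
  db-r: +75 → 75 ≥ 30
Round 3 — db-r pages on-call.
  edge-2: +25 → 25 < 30
  lb-2: +45 → 45 < 110
  worker-1: +25 → 25 < 120
No further pages.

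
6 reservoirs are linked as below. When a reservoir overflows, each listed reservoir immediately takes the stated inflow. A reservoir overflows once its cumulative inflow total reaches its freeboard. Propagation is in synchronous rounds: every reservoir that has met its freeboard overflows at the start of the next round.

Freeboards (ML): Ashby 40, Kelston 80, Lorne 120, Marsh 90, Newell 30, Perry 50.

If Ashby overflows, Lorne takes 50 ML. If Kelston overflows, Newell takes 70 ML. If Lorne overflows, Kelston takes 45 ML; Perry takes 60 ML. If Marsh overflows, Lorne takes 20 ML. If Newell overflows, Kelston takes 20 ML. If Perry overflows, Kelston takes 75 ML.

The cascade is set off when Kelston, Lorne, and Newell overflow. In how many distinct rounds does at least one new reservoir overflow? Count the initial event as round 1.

2

Round 1 — Kelston, Lorne, Newell overflow (initial).
  Perry: +60 → 60 ≥ 50
Round 2 — Perry overflows.
No further overflows.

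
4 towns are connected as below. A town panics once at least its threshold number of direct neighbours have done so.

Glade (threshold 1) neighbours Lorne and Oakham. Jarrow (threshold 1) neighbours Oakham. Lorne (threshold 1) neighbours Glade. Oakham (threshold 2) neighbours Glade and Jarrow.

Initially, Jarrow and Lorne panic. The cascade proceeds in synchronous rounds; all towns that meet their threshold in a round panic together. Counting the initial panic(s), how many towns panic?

Round 1 — Jarrow, Lorne panic (initial).
Round 2 — checking thresholds:
  Glade: 1 of 2 neighbours ≥ 1, panics.
  Oakham: 1 of 2 neighbours < 2, holds.
Round 3 — checking thresholds:
  Oakham: 2 of 2 neighbours ≥ 2, panics.
Round 4 — no new panics; cascade stops.

4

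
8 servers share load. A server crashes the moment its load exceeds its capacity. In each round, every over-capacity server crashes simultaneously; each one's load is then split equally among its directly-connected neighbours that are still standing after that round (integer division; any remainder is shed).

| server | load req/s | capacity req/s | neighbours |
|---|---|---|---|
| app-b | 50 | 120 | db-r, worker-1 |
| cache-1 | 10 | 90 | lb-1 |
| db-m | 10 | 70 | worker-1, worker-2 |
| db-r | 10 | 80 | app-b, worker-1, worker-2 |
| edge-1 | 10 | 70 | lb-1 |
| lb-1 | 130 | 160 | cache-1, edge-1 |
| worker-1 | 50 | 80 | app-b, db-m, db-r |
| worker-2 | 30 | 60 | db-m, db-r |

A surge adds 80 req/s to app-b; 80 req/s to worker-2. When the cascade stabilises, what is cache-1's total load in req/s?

Round 1 — app-b at 130 > 120; worker-2 at 110 > 60. app-b, worker-2 crash.
  app-b sheds 130 req/s to db-r, worker-1: 65 each.
    db-r: 10+65 = 75 ≤ 80
    worker-1: 50+65 = 115 > 80
  worker-2 sheds 110 req/s to db-m, db-r: 55 each.
    db-m: 10+55 = 65 ≤ 70
    db-r: 75+55 = 130 > 80
Round 2 — db-r, worker-1 crash.
  db-r sheds 130 req/s: no online neighbours, lost.
  worker-1 sheds 115 req/s to db-m: 115 each.
    db-m: 65+115 = 180 > 70
Round 3 — db-m crashes.
  db-m sheds 180 req/s: no online neighbours, lost.
No further crashes.

10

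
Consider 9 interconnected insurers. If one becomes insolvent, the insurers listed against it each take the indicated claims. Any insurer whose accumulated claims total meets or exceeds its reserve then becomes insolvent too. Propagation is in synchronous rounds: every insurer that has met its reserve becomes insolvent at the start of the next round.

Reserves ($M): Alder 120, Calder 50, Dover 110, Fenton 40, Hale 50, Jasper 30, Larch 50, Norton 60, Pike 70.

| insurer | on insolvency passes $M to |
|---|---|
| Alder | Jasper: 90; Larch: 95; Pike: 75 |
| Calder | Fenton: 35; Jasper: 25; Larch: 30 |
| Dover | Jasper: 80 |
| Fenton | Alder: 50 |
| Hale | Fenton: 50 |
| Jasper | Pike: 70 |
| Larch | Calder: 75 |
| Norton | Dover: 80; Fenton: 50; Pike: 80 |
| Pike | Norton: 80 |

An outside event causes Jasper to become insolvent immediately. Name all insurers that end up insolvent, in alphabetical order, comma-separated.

Fenton, Jasper, Norton, Pike

Round 1 — Jasper becomes insolvent (initial).
  Pike: +70 → 70 ≥ 70
Round 2 — Pike becomes insolvent.
  Norton: +80 → 80 ≥ 60
Round 3 — Norton becomes insolvent.
  Dover: +80 → 80 < 110
  Fenton: +50 → 50 ≥ 40
Round 4 — Fenton becomes insolvent.
  Alder: +50 → 50 < 120
No further insolvencies.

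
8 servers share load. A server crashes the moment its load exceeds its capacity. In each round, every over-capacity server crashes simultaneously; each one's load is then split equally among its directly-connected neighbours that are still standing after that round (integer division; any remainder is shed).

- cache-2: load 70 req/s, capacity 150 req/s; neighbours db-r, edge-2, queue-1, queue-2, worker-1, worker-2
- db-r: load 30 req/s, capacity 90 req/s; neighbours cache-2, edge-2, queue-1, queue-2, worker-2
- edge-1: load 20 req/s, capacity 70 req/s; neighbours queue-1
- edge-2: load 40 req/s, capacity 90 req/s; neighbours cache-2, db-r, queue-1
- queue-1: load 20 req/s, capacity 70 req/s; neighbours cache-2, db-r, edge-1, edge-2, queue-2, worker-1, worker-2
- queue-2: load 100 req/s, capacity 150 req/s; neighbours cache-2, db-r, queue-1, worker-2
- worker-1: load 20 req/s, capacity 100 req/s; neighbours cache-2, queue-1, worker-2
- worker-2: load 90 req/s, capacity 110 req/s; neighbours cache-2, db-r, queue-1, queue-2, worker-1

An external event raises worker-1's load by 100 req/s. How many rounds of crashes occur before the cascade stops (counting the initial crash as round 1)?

5

Round 1 — worker-1 at 120 > 100. worker-1 crashes.
  worker-1 sheds 120 req/s to cache-2, queue-1, worker-2: 40 each.
    cache-2: 70+40 = 110 ≤ 150
    queue-1: 20+40 = 60 ≤ 70
    worker-2: 90+40 = 130 > 110
Round 2 — worker-2 crashes.
  worker-2 sheds 130 req/s to cache-2, db-r, queue-1, queue-2: 32 each (2 lost).
    cache-2: 110+32 = 142 ≤ 150
    db-r: 30+32 = 62 ≤ 90
    queue-1: 60+32 = 92 > 70
    queue-2: 100+32 = 132 ≤ 150
Round 3 — queue-1 crashes.
  queue-1 sheds 92 req/s to cache-2, db-r, edge-1, edge-2, queue-2: 18 each (2 lost).
    cache-2: 142+18 = 160 > 150
    db-r: 62+18 = 80 ≤ 90
    edge-1: 20+18 = 38 ≤ 70
    edge-2: 40+18 = 58 ≤ 90
    queue-2: 132+18 = 150 ≤ 150
Round 4 — cache-2 crashes.
  cache-2 sheds 160 req/s to db-r, edge-2, queue-2: 53 each (1 lost).
    db-r: 80+53 = 133 > 90
    edge-2: 58+53 = 111 > 90
    queue-2: 150+53 = 203 > 150
Round 5 — db-r, edge-2, queue-2 crash.
  db-r sheds 133 req/s: no online neighbours, lost.
  edge-2 sheds 111 req/s: no online neighbours, lost.
  queue-2 sheds 203 req/s: no online neighbours, lost.
No further crashes.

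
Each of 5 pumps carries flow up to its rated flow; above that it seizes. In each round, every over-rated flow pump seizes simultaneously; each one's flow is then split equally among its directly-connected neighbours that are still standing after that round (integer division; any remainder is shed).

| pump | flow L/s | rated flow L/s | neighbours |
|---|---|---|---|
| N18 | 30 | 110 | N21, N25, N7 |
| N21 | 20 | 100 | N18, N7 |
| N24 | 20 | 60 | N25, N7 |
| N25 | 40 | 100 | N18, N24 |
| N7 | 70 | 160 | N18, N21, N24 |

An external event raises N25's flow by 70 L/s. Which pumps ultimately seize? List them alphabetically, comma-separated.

N24, N25

Round 1 — N25 at 110 > 100. N25 seizes.
  N25 sheds 110 L/s to N18, N24: 55 each.
    N18: 30+55 = 85 ≤ 110
    N24: 20+55 = 75 > 60
Round 2 — N24 seizes.
  N24 sheds 75 L/s to N7: 75 each.
    N7: 70+75 = 145 ≤ 160
No further seizures.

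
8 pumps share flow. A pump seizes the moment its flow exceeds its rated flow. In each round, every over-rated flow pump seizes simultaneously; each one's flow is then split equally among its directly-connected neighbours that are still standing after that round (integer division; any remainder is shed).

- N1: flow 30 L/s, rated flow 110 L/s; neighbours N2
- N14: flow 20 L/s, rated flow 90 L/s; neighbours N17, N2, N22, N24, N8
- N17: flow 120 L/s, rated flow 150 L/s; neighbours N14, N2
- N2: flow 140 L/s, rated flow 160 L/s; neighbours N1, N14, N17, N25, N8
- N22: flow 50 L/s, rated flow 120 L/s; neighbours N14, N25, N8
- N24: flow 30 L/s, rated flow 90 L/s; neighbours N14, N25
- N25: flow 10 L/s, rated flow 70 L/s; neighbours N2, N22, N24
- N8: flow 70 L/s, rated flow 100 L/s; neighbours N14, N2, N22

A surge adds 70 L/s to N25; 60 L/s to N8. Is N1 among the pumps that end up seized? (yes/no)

Round 1 — N25 at 80 > 70; N8 at 130 > 100. N25, N8 seize.
  N25 sheds 80 L/s to N2, N22, N24: 26 each (2 lost).
    N2: 140+26 = 166 > 160
    N22: 50+26 = 76 ≤ 120
    N24: 30+26 = 56 ≤ 90
  N8 sheds 130 L/s to N14, N2, N22: 43 each (1 lost).
    N14: 20+43 = 63 ≤ 90
    N2: 166+43 = 209 > 160
    N22: 76+43 = 119 ≤ 120
Round 2 — N2 seizes.
  N2 sheds 209 L/s to N1, N14, N17: 69 each (2 lost).
    N1: 30+69 = 99 ≤ 110
    N14: 63+69 = 132 > 90
    N17: 120+69 = 189 > 150
Round 3 — N14, N17 seize.
  N14 sheds 132 L/s to N22, N24: 66 each.
    N22: 119+66 = 185 > 120
    N24: 56+66 = 122 > 90
  N17 sheds 189 L/s: no online neighbours, lost.
Round 4 — N22, N24 seize.
  N22 sheds 185 L/s: no online neighbours, lost.
  N24 sheds 122 L/s: no online neighbours, lost.
No further seizures.

no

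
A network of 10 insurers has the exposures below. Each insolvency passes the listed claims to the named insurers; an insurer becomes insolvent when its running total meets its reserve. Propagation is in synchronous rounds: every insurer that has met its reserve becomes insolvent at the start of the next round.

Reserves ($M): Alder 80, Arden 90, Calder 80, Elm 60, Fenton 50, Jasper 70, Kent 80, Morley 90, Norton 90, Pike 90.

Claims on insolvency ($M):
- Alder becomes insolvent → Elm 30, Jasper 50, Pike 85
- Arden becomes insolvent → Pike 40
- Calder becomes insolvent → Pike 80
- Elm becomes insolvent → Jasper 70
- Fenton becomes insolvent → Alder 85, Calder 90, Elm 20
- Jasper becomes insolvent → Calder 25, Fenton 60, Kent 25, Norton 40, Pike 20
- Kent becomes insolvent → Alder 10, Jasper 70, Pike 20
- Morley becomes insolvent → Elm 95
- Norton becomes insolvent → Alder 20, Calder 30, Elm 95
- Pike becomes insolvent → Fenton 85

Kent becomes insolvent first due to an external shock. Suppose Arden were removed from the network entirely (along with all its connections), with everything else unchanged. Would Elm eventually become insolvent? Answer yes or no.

With Arden removed:
Round 1 — Kent becomes insolvent (initial).
  Alder: +10 → 10 < 80
  Jasper: +70 → 70 ≥ 70
  Pike: +20 → 20 < 90
Round 2 — Jasper becomes insolvent.
  Calder: +25 → 25 < 80
  Fenton: +60 → 60 ≥ 50
  Norton: +40 → 40 < 90
  Pike: +20 → 40 < 90
Round 3 — Fenton becomes insolvent.
  Alder: +85 → 95 ≥ 80
  Calder: +90 → 115 ≥ 80
  Elm: +20 → 20 < 60
Round 4 — Alder, Calder become insolvent.
  Elm: +30 → 50 < 60
  Pike: +85+80 → 205 ≥ 90
Round 5 — Pike becomes insolvent.
No further insolvencies.

no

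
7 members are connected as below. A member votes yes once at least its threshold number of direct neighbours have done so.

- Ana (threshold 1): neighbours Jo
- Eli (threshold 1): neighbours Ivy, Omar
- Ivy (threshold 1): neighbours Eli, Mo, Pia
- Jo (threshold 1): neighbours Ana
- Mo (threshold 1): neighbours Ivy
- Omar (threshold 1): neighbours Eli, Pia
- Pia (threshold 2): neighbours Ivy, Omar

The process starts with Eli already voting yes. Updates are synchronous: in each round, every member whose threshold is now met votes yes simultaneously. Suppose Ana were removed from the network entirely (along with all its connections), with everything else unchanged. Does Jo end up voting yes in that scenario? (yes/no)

With Ana removed:
Round 1 — Eli votes yes (initial).
Round 2 — checking thresholds:
  Ivy: 1 of 3 neighbours ≥ 1, votes yes.
  Omar: 1 of 2 neighbours ≥ 1, votes yes.
Round 3 — checking thresholds:
  Mo: 1 of 1 neighbours ≥ 1, votes yes.
  Pia: 2 of 2 neighbours ≥ 2, votes yes.
Round 4 — no new yes votes; cascade stops.

no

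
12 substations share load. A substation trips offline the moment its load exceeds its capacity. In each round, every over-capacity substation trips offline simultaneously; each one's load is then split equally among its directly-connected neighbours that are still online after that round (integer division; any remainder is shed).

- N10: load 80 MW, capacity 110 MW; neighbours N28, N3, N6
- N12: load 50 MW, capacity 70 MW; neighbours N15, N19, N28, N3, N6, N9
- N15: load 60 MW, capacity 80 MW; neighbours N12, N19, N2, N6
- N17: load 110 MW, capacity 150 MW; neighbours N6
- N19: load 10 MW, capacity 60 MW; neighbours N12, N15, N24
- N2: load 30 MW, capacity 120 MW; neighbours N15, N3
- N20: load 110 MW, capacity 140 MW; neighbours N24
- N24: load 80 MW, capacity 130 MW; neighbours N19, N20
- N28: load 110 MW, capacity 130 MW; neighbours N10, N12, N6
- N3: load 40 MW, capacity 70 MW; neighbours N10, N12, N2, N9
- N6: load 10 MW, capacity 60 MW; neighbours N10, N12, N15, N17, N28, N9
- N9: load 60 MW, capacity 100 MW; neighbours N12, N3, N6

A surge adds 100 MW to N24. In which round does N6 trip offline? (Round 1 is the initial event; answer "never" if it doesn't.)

4

Round 1 — N24 at 180 > 130. N24 trips offline.
  N24 sheds 180 MW to N19, N20: 90 each.
    N19: 10+90 = 100 > 60
    N20: 110+90 = 200 > 140
Round 2 — N19, N20 trip offline.
  N19 sheds 100 MW to N12, N15: 50 each.
    N12: 50+50 = 100 > 70
    N15: 60+50 = 110 > 80
  N20 sheds 200 MW: no online neighbours, lost.
Round 3 — N12, N15 trip offline.
  N12 sheds 100 MW to N28, N3, N6, N9: 25 each.
    N28: 110+25 = 135 > 130
    N3: 40+25 = 65 ≤ 70
    N6: 10+25 = 35 ≤ 60
    N9: 60+25 = 85 ≤ 100
  N15 sheds 110 MW to N2, N6: 55 each.
    N2: 30+55 = 85 ≤ 120
    N6: 35+55 = 90 > 60
Round 4 — N28, N6 trip offline.
  N28 sheds 135 MW to N10: 135 each.
    N10: 80+135 = 215 > 110
  N6 sheds 90 MW to N10, N17, N9: 30 each.
    N10: 215+30 = 245 > 110
    N17: 110+30 = 140 ≤ 150
    N9: 85+30 = 115 > 100
Round 5 — N10, N9 trip offline.
  N10 sheds 245 MW to N3: 245 each.
    N3: 65+245 = 310 > 70
  N9 sheds 115 MW to N3: 115 each.
    N3: 310+115 = 425 > 70
Round 6 — N3 trips offline.
  N3 sheds 425 MW to N2: 425 each.
    N2: 85+425 = 510 > 120
Round 7 — N2 trips offline.
  N2 sheds 510 MW: no online neighbours, lost.
No further trips.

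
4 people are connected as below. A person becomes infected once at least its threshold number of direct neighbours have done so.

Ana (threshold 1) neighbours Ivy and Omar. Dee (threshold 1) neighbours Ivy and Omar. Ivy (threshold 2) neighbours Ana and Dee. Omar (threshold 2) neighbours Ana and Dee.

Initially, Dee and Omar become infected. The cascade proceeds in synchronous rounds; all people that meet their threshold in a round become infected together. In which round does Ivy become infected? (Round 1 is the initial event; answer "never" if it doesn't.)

Round 1 — Dee, Omar become infected (initial).
Round 2 — checking thresholds:
  Ana: 1 of 2 neighbours ≥ 1, becomes infected.
  Ivy: 1 of 2 neighbours < 2, holds.
Round 3 — checking thresholds:
  Ivy: 2 of 2 neighbours ≥ 2, becomes infected.
Round 4 — no new infections; cascade stops.

3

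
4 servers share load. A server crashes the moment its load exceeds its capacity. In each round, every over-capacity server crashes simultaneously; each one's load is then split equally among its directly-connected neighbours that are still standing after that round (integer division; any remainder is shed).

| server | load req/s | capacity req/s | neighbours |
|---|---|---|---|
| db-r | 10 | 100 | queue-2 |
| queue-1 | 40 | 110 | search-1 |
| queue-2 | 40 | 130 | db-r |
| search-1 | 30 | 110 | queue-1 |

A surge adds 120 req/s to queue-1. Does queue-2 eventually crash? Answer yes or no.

no

Round 1 — queue-1 at 160 > 110. queue-1 crashes.
  queue-1 sheds 160 req/s to search-1: 160 each.
    search-1: 30+160 = 190 > 110
Round 2 — search-1 crashes.
  search-1 sheds 190 req/s: no online neighbours, lost.
No further crashes.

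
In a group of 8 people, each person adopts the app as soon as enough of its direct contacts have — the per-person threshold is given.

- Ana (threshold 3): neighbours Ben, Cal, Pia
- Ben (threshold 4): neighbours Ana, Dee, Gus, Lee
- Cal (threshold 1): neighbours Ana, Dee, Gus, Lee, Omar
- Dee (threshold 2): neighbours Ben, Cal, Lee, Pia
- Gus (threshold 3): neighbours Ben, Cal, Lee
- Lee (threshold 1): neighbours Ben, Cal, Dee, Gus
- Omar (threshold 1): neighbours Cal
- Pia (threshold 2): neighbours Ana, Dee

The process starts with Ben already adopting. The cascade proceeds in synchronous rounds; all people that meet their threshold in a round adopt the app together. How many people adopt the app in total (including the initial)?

6

Round 1 — Ben adopts the app (initial).
Round 2 — checking thresholds:
  Ana: 1 of 3 neighbours < 3, not yet.
  Dee: 1 of 4 neighbours < 2, not yet.
  Gus: 1 of 3 neighbours < 3, not yet.
  Lee: 1 of 4 neighbours ≥ 1, adopts the app.
Round 3 — checking thresholds:
  Ana: 1 of 3 neighbours < 3, not yet.
  Cal: 1 of 5 neighbours ≥ 1, adopts the app.
  Dee: 2 of 4 neighbours ≥ 2, adopts the app.
  Gus: 2 of 3 neighbours < 3, not yet.
Round 4 — checking thresholds:
  Ana: 2 of 3 neighbours < 3, not yet.
  Gus: 3 of 3 neighbours ≥ 3, adopts the app.
  Omar: 1 of 1 neighbours ≥ 1, adopts the app.
  Pia: 1 of 2 neighbours < 2, not yet.
Round 5 — no new adoptions; cascade stops.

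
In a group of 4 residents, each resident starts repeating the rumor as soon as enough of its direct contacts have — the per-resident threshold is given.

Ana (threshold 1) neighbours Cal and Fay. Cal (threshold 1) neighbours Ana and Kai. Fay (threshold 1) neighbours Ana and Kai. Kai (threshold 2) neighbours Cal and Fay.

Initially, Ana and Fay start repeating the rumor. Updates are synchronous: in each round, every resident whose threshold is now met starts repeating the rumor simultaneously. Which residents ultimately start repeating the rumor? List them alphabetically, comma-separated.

Ana, Cal, Fay, Kai

Round 1 — Ana, Fay start repeating the rumor (initial).
Round 2 — checking thresholds:
  Cal: 1 of 2 neighbours ≥ 1, starts repeating the rumor.
  Kai: 1 of 2 neighbours < 2, not yet.
Round 3 — checking thresholds:
  Kai: 2 of 2 neighbours ≥ 2, starts repeating the rumor.
Round 4 — no new spreads; cascade stops.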